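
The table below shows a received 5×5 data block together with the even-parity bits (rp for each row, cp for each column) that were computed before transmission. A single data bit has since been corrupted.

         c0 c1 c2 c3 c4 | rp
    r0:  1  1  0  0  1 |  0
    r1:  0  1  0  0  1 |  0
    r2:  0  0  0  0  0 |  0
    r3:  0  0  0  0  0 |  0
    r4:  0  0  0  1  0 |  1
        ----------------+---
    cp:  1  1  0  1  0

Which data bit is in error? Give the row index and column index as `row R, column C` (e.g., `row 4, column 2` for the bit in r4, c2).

Recompute each row's even parity and compare to rp:
  r0: data parity 1, sent rp 0 → mismatch
  r1: data parity 0, sent rp 0 → ok
  r2: data parity 0, sent rp 0 → ok
  r3: data parity 0, sent rp 0 → ok
  r4: data parity 1, sent rp 1 → ok
Recompute each column's even parity and compare to cp:
  c0: data parity 1, sent cp 1 → ok
  c1: data parity 0, sent cp 1 → mismatch
  c2: data parity 0, sent cp 0 → ok
  c3: data parity 1, sent cp 1 → ok
  c4: data parity 0, sent cp 0 → ok
Exactly one row (r0) and one column (c1) fail → the flipped bit is at their intersection.

row 0, column 1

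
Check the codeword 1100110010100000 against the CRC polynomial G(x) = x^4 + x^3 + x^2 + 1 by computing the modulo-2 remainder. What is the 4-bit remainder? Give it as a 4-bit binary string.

Modulo-2 division of 1100110010100000 by 11101:
  pos 0: 11001 XOR 11101 = 00100
  pos 2: 10010 XOR 11101 = 01111
  pos 3: 11110 XOR 11101 = 00011
  pos 6: 11101 XOR 11101 = 00000
Remainder = 0000 (zero — the frame passes the CRC check).

0000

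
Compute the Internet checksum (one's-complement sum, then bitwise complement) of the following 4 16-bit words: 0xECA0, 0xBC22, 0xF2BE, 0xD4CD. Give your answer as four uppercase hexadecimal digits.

One's-complement addition (fold any carry out of bit 15 back into bit 0):
  0xECA0 + 0xBC22 = 0x1A8C2 → wrap carry → 0xA8C3
  0xA8C3 + 0xF2BE = 0x19B81 → wrap carry → 0x9B82
  0x9B82 + 0xD4CD = 0x1704F → wrap carry → 0x7050
One's-complement sum = 0x7050.
Checksum = ~0x7050 & 0xFFFF = 0x8FAF.

8FAF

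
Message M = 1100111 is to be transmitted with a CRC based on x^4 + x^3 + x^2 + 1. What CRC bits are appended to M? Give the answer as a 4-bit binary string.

1000

Append 4 zeros: 11001110000. Divide by 11101 (XOR where the leading bit is 1):
  pos 0: 11001 XOR 11101 = 00100
  pos 2: 10011 XOR 11101 = 01110
  pos 3: 11100 XOR 11101 = 00001
Remainder (last 4 bits) = 1000. This is the CRC / FCS.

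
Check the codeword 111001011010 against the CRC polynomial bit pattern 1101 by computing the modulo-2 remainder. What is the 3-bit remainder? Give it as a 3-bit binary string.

000

Modulo-2 division of 111001011010 by 1101:
  pos 0: 1110 XOR 1101 = 0011
  pos 2: 1101 XOR 1101 = 0000
  pos 7: 1101 XOR 1101 = 0000
Remainder = 000 (zero — the frame passes the CRC check).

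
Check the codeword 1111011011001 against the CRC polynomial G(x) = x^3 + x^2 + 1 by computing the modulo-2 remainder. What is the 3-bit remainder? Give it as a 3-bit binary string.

001

Modulo-2 division of 1111011011001 by 1101:
  pos 0: 1111 XOR 1101 = 0010
  pos 2: 1001 XOR 1101 = 0100
  pos 3: 1001 XOR 1101 = 0100
  pos 4: 1000 XOR 1101 = 0101
  pos 5: 1011 XOR 1101 = 0110
  pos 6: 1101 XOR 1101 = 0000
Remainder = 001 (nonzero — an error is detected).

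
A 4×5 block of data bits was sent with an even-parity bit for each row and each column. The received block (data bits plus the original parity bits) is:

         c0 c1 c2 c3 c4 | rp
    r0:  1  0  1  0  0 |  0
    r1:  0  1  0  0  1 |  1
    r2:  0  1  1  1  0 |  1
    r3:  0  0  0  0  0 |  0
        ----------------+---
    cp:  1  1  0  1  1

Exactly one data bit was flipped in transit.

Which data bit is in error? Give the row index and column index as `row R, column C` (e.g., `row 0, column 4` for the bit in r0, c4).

Recompute each row's even parity and compare to rp:
  r0: data parity 0, sent rp 0 → ok
  r1: data parity 0, sent rp 1 → mismatch
  r2: data parity 1, sent rp 1 → ok
  r3: data parity 0, sent rp 0 → ok
Recompute each column's even parity and compare to cp:
  c0: data parity 1, sent cp 1 → ok
  c1: data parity 0, sent cp 1 → mismatch
  c2: data parity 0, sent cp 0 → ok
  c3: data parity 1, sent cp 1 → ok
  c4: data parity 1, sent cp 1 → ok
Exactly one row (r1) and one column (c1) fail → the flipped bit is at their intersection.

row 1, column 1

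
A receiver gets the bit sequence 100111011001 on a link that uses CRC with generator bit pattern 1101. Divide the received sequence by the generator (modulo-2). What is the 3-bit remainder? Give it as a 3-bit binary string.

Modulo-2 division of 100111011001 by 1101:
  pos 0: 1001 XOR 1101 = 0100
  pos 1: 1001 XOR 1101 = 0100
  pos 2: 1001 XOR 1101 = 0100
  pos 3: 1000 XOR 1101 = 0101
  pos 4: 1011 XOR 1101 = 0110
  pos 5: 1101 XOR 1101 = 0000
Remainder = 001 (nonzero — an error is detected).

001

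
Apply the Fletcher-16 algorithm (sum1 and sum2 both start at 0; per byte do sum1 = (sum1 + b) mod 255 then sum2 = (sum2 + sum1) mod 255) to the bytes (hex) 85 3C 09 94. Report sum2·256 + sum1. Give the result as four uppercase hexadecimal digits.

Running sums (mod 255):
  after byte 0 (85): sum1=133, sum2=133
  after byte 1 (3C): sum1=193, sum2=71
  after byte 2 (09): sum1=202, sum2=18
  after byte 3 (94): sum1=95, sum2=113
Checksum = sum2·256 + sum1 = 113·256 + 95 = 29023 = 0x715F.

715F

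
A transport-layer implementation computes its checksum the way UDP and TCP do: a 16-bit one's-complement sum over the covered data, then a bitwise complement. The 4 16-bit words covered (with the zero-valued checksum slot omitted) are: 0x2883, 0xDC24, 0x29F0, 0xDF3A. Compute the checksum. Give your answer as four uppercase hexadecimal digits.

F22C

One's-complement addition (fold any carry out of bit 15 back into bit 0):
  0x2883 + 0xDC24 = 0x104A7 → wrap carry → 0x04A8
  0x04A8 + 0x29F0 = 0x02E98
  0x2E98 + 0xDF3A = 0x10DD2 → wrap carry → 0x0DD3
One's-complement sum = 0x0DD3.
Checksum = ~0x0DD3 & 0xFFFF = 0xF22C.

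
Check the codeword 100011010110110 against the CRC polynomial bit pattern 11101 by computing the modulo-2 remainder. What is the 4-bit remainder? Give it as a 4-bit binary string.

0000

Modulo-2 division of 100011010110110 by 11101:
  pos 0: 10001 XOR 11101 = 01100
  pos 1: 11001 XOR 11101 = 00100
  pos 3: 10001 XOR 11101 = 01100
  pos 4: 11000 XOR 11101 = 00101
  pos 6: 10111 XOR 11101 = 01010
  pos 7: 10100 XOR 11101 = 01001
  pos 8: 10011 XOR 11101 = 01110
  pos 9: 11101 XOR 11101 = 00000
Remainder = 0000 (zero — the frame passes the CRC check).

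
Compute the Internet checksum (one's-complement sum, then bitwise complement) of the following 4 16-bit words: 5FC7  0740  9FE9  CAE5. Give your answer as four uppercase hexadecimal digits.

2E29

One's-complement addition (fold any carry out of bit 15 back into bit 0):
  0x5FC7 + 0x0740 = 0x06707
  0x6707 + 0x9FE9 = 0x106F0 → wrap carry → 0x06F1
  0x06F1 + 0xCAE5 = 0x0D1D6
One's-complement sum = 0xD1D6.
Checksum = ~0xD1D6 & 0xFFFF = 0x2E29.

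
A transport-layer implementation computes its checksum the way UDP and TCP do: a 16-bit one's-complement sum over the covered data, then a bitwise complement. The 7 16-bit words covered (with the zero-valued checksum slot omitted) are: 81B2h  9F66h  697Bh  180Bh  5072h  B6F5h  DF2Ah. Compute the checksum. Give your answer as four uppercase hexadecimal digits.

One's-complement addition (fold any carry out of bit 15 back into bit 0):
  0x81B2 + 0x9F66 = 0x12118 → wrap carry → 0x2119
  0x2119 + 0x697B = 0x08A94
  0x8A94 + 0x180B = 0x0A29F
  0xA29F + 0x5072 = 0x0F311
  0xF311 + 0xB6F5 = 0x1AA06 → wrap carry → 0xAA07
  0xAA07 + 0xDF2A = 0x18931 → wrap carry → 0x8932
One's-complement sum = 0x8932.
Checksum = ~0x8932 & 0xFFFF = 0x76CD.

76CD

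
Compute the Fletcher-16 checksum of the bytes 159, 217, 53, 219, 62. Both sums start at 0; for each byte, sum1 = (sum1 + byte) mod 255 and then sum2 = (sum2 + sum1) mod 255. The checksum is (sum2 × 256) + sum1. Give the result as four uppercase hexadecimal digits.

1BC8

Running sums (mod 255):
  after byte 0 (159): sum1=159, sum2=159
  after byte 1 (217): sum1=121, sum2=25
  after byte 2 (53): sum1=174, sum2=199
  after byte 3 (219): sum1=138, sum2=82
  after byte 4 (62): sum1=200, sum2=27
Checksum = sum2·256 + sum1 = 27·256 + 200 = 7112 = 0x1BC8.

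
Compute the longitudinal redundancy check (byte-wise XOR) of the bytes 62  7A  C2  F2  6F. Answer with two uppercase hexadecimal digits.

47

XOR the bytes together:
  start with 0x62
  0x62 ⊕ 0x7A = 0x18
  0x18 ⊕ 0xC2 = 0xDA
  0xDA ⊕ 0xF2 = 0x28
  0x28 ⊕ 0x6F = 0x47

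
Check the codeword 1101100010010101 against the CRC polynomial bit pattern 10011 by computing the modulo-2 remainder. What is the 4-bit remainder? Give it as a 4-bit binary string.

0100

Modulo-2 division of 1101100010010101 by 10011:
  pos 0: 11011 XOR 10011 = 01000
  pos 1: 10000 XOR 10011 = 00011
  pos 4: 11001 XOR 10011 = 01010
  pos 5: 10100 XOR 10011 = 00111
  pos 7: 11101 XOR 10011 = 01110
  pos 8: 11100 XOR 10011 = 01111
  pos 9: 11111 XOR 10011 = 01100
  pos 10: 11000 XOR 10011 = 01011
  pos 11: 10111 XOR 10011 = 00100
Remainder = 0100 (nonzero — an error is detected).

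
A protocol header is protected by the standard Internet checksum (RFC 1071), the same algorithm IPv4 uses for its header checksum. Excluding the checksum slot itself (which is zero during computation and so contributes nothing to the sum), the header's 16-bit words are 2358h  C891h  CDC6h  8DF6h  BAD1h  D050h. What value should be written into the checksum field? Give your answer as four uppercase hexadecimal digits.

One's-complement addition (fold any carry out of bit 15 back into bit 0):
  0x2358 + 0xC891 = 0x0EBE9
  0xEBE9 + 0xCDC6 = 0x1B9AF → wrap carry → 0xB9B0
  0xB9B0 + 0x8DF6 = 0x147A6 → wrap carry → 0x47A7
  0x47A7 + 0xBAD1 = 0x10278 → wrap carry → 0x0279
  0x0279 + 0xD050 = 0x0D2C9
One's-complement sum = 0xD2C9.
Checksum = ~0xD2C9 & 0xFFFF = 0x2D36.

2D36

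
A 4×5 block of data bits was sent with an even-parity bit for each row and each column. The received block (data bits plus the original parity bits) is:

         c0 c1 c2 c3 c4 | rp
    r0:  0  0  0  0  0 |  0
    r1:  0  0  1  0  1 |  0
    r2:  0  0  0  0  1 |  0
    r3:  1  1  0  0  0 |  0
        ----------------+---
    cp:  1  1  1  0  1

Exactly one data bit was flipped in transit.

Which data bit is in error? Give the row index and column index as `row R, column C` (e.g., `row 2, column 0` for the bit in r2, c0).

Recompute each row's even parity and compare to rp:
  r0: data parity 0, sent rp 0 → ok
  r1: data parity 0, sent rp 0 → ok
  r2: data parity 1, sent rp 0 → mismatch
  r3: data parity 0, sent rp 0 → ok
Recompute each column's even parity and compare to cp:
  c0: data parity 1, sent cp 1 → ok
  c1: data parity 1, sent cp 1 → ok
  c2: data parity 1, sent cp 1 → ok
  c3: data parity 0, sent cp 0 → ok
  c4: data parity 0, sent cp 1 → mismatch
Exactly one row (r2) and one column (c4) fail → the flipped bit is at their intersection.

row 2, column 4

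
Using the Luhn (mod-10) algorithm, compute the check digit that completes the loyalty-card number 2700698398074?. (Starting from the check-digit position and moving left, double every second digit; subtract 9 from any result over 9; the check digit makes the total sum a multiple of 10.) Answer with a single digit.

Partial digits right→left: 4 7 0 8 9 3 8 9 6 0 0 7 2
Double every second digit counting from the check-digit position (so the 1st, 3rd, 5th, ... of the partial from the right).
  doubled (with −9 where >9): 8 0 9 7 3 0 4 → sum 31
  kept as-is: 7 8 3 9 0 7 → sum 34
Total = 31 + 34 = 65.
Check digit = (10 − (65 mod 10)) mod 10 = 5.

5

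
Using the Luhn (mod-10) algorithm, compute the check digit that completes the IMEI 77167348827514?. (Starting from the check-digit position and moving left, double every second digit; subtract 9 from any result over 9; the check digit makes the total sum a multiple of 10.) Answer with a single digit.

1

Partial digits right→left: 4 1 5 7 2 8 8 4 3 7 6 1 7 7
Double every second digit counting from the check-digit position (so the 1st, 3rd, 5th, ... of the partial from the right).
  doubled (with −9 where >9): 8 1 4 7 6 3 5 → sum 34
  kept as-is: 1 7 8 4 7 1 7 → sum 35
Total = 34 + 35 = 69.
Check digit = (10 − (69 mod 10)) mod 10 = 1.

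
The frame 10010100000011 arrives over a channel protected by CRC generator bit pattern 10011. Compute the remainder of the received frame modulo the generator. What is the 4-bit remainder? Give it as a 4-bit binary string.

1100

Modulo-2 division of 10010100000011 by 10011:
  pos 0: 10010 XOR 10011 = 00001
  pos 4: 11000 XOR 10011 = 01011
  pos 5: 10110 XOR 10011 = 00101
  pos 7: 10100 XOR 10011 = 00111
  pos 9: 11111 XOR 10011 = 01100
Remainder = 1100 (nonzero — an error is detected).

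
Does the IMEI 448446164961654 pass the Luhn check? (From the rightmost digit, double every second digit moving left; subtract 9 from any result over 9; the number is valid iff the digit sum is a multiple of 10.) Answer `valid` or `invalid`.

invalid

From the right, keep odd positions and double even positions (subtract 9 from any doubled value over 9):
  doubled (positions 2,4,...): 1 2 9 3 3 8 8 → sum 34
  kept (positions 1,3,...): 4 6 6 4 1 4 8 4 → sum 37
Total = 71.
71 mod 10 = 1, so the number is invalid.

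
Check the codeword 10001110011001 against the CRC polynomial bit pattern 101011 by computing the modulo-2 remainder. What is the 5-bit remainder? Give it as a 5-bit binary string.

10011

Modulo-2 division of 10001110011001 by 101011:
  pos 0: 100011 XOR 101011 = 001000
  pos 2: 100010 XOR 101011 = 001001
  pos 4: 100101 XOR 101011 = 001110
  pos 6: 111010 XOR 101011 = 010001
  pos 7: 100010 XOR 101011 = 001001
Remainder = 10011 (nonzero — an error is detected).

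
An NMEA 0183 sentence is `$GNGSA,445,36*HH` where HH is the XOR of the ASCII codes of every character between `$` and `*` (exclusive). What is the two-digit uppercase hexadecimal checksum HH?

6C

XOR the ASCII codes of the payload characters:
  'G' = 0x47 → acc = 0x47
  'N' = 0x4E → acc = 0x09
  'G' = 0x47 → acc = 0x4E
  'S' = 0x53 → acc = 0x1D
  'A' = 0x41 → acc = 0x5C
  ',' = 0x2C → acc = 0x70
  '4' = 0x34 → acc = 0x44
  '4' = 0x34 → acc = 0x70
  '5' = 0x35 → acc = 0x45
  ',' = 0x2C → acc = 0x69
  '3' = 0x33 → acc = 0x5A
  '6' = 0x36 → acc = 0x6C
Checksum = 0x6C.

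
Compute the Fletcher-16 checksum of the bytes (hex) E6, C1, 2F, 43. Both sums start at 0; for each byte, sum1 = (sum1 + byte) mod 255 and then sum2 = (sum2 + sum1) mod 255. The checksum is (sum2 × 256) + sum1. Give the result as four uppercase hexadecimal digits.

Running sums (mod 255):
  after byte 0 (E6): sum1=230, sum2=230
  after byte 1 (C1): sum1=168, sum2=143
  after byte 2 (2F): sum1=215, sum2=103
  after byte 3 (43): sum1=27, sum2=130
Checksum = sum2·256 + sum1 = 130·256 + 27 = 33307 = 0x821B.

821B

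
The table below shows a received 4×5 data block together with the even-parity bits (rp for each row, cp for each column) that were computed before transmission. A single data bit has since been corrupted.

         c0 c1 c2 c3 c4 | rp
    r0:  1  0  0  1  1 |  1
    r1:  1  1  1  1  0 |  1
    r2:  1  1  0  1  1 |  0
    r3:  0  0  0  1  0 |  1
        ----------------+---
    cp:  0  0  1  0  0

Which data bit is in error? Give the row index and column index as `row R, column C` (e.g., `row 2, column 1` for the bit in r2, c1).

Recompute each row's even parity and compare to rp:
  r0: data parity 1, sent rp 1 → ok
  r1: data parity 0, sent rp 1 → mismatch
  r2: data parity 0, sent rp 0 → ok
  r3: data parity 1, sent rp 1 → ok
Recompute each column's even parity and compare to cp:
  c0: data parity 1, sent cp 0 → mismatch
  c1: data parity 0, sent cp 0 → ok
  c2: data parity 1, sent cp 1 → ok
  c3: data parity 0, sent cp 0 → ok
  c4: data parity 0, sent cp 0 → ok
Exactly one row (r1) and one column (c0) fail → the flipped bit is at their intersection.

row 1, column 0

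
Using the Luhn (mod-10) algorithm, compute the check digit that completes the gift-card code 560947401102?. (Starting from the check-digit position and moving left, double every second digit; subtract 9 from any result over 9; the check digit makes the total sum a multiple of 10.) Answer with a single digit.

Partial digits right→left: 2 0 1 1 0 4 7 4 9 0 6 5
Double every second digit counting from the check-digit position (so the 1st, 3rd, 5th, ... of the partial from the right).
  doubled (with −9 where >9): 4 2 0 5 9 3 → sum 23
  kept as-is: 0 1 4 4 0 5 → sum 14
Total = 23 + 14 = 37.
Check digit = (10 − (37 mod 10)) mod 10 = 3.

3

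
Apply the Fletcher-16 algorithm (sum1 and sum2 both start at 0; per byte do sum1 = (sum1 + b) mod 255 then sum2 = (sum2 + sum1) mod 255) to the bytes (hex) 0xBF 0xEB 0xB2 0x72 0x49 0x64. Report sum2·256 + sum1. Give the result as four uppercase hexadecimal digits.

337E

Running sums (mod 255):
  after byte 0 (0xBF): sum1=191, sum2=191
  after byte 1 (0xEB): sum1=171, sum2=107
  after byte 2 (0xB2): sum1=94, sum2=201
  after byte 3 (0x72): sum1=208, sum2=154
  after byte 4 (0x49): sum1=26, sum2=180
  after byte 5 (0x64): sum1=126, sum2=51
Checksum = sum2·256 + sum1 = 51·256 + 126 = 13182 = 0x337E.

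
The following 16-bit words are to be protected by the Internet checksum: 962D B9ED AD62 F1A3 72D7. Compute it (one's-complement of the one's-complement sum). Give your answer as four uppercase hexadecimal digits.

One's-complement addition (fold any carry out of bit 15 back into bit 0):
  0x962D + 0xB9ED = 0x1501A → wrap carry → 0x501B
  0x501B + 0xAD62 = 0x0FD7D
  0xFD7D + 0xF1A3 = 0x1EF20 → wrap carry → 0xEF21
  0xEF21 + 0x72D7 = 0x161F8 → wrap carry → 0x61F9
One's-complement sum = 0x61F9.
Checksum = ~0x61F9 & 0xFFFF = 0x9E06.

9E06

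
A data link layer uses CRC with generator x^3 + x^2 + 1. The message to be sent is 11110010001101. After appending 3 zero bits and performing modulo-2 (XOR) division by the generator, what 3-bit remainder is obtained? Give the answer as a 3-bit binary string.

Append 3 zeros: 11110010001101000. Divide by 1101 (XOR where the leading bit is 1):
  pos 0: 1111 XOR 1101 = 0010
  pos 2: 1000 XOR 1101 = 0101
  pos 3: 1011 XOR 1101 = 0110
  pos 4: 1100 XOR 1101 = 0001
  pos 7: 1001 XOR 1101 = 0100
  pos 8: 1001 XOR 1101 = 0100
  pos 9: 1000 XOR 1101 = 0101
  pos 10: 1011 XOR 1101 = 0110
  pos 11: 1100 XOR 1101 = 0001
Remainder (last 3 bits) = 100. This is the CRC / FCS.

100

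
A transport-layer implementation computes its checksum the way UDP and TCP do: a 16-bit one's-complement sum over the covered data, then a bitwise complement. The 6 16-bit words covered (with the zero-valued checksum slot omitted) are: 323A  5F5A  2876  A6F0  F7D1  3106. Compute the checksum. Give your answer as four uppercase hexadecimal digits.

One's-complement addition (fold any carry out of bit 15 back into bit 0):
  0x323A + 0x5F5A = 0x09194
  0x9194 + 0x2876 = 0x0BA0A
  0xBA0A + 0xA6F0 = 0x160FA → wrap carry → 0x60FB
  0x60FB + 0xF7D1 = 0x158CC → wrap carry → 0x58CD
  0x58CD + 0x3106 = 0x089D3
One's-complement sum = 0x89D3.
Checksum = ~0x89D3 & 0xFFFF = 0x762C.

762C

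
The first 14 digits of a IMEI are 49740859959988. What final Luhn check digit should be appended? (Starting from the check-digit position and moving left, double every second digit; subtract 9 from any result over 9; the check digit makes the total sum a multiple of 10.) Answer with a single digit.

8

Partial digits right→left: 8 8 9 9 5 9 9 5 8 0 4 7 9 4
Double every second digit counting from the check-digit position (so the 1st, 3rd, 5th, ... of the partial from the right).
  doubled (with −9 where >9): 7 9 1 9 7 8 9 → sum 50
  kept as-is: 8 9 9 5 0 7 4 → sum 42
Total = 50 + 42 = 92.
Check digit = (10 − (92 mod 10)) mod 10 = 8.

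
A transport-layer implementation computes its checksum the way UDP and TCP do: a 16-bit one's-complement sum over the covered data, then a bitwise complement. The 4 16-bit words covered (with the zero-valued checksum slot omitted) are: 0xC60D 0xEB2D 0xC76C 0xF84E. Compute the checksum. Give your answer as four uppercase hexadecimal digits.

One's-complement addition (fold any carry out of bit 15 back into bit 0):
  0xC60D + 0xEB2D = 0x1B13A → wrap carry → 0xB13B
  0xB13B + 0xC76C = 0x178A7 → wrap carry → 0x78A8
  0x78A8 + 0xF84E = 0x170F6 → wrap carry → 0x70F7
One's-complement sum = 0x70F7.
Checksum = ~0x70F7 & 0xFFFF = 0x8F08.

8F08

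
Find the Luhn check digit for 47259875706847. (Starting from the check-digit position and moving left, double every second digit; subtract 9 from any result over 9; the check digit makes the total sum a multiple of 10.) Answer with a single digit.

5

Partial digits right→left: 7 4 8 6 0 7 5 7 8 9 5 2 7 4
Double every second digit counting from the check-digit position (so the 1st, 3rd, 5th, ... of the partial from the right).
  doubled (with −9 where >9): 5 7 0 1 7 1 5 → sum 26
  kept as-is: 4 6 7 7 9 2 4 → sum 39
Total = 26 + 39 = 65.
Check digit = (10 − (65 mod 10)) mod 10 = 5.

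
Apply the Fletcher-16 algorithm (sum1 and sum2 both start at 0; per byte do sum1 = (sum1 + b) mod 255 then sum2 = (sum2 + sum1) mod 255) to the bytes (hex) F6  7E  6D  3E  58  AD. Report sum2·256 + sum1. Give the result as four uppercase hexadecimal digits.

Running sums (mod 255):
  after byte 0 (F6): sum1=246, sum2=246
  after byte 1 (7E): sum1=117, sum2=108
  after byte 2 (6D): sum1=226, sum2=79
  after byte 3 (3E): sum1=33, sum2=112
  after byte 4 (58): sum1=121, sum2=233
  after byte 5 (AD): sum1=39, sum2=17
Checksum = sum2·256 + sum1 = 17·256 + 39 = 4391 = 0x1127.

1127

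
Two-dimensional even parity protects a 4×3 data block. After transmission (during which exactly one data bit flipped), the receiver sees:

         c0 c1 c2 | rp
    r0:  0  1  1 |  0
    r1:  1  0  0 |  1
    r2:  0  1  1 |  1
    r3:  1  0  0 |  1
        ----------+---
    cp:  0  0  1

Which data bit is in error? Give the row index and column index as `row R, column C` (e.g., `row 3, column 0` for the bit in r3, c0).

row 2, column 2

Recompute each row's even parity and compare to rp:
  r0: data parity 0, sent rp 0 → ok
  r1: data parity 1, sent rp 1 → ok
  r2: data parity 0, sent rp 1 → mismatch
  r3: data parity 1, sent rp 1 → ok
Recompute each column's even parity and compare to cp:
  c0: data parity 0, sent cp 0 → ok
  c1: data parity 0, sent cp 0 → ok
  c2: data parity 0, sent cp 1 → mismatch
Exactly one row (r2) and one column (c2) fail → the flipped bit is at their intersection.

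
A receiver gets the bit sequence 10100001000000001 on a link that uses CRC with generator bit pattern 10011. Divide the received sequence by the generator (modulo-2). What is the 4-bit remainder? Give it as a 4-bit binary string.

0000

Modulo-2 division of 10100001000000001 by 10011:
  pos 0: 10100 XOR 10011 = 00111
  pos 2: 11100 XOR 10011 = 01111
  pos 3: 11111 XOR 10011 = 01100
  pos 4: 11000 XOR 10011 = 01011
  pos 5: 10110 XOR 10011 = 00101
  pos 7: 10100 XOR 10011 = 00111
  pos 9: 11100 XOR 10011 = 01111
  pos 10: 11110 XOR 10011 = 01101
  pos 11: 11010 XOR 10011 = 01001
  pos 12: 10011 XOR 10011 = 00000
Remainder = 0000 (zero — the frame passes the CRC check).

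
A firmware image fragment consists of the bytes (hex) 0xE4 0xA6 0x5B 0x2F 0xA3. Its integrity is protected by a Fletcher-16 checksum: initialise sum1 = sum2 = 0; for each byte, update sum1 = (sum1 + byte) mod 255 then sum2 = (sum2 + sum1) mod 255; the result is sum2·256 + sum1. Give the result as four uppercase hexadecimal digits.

27B9

Running sums (mod 255):
  after byte 0 (0xE4): sum1=228, sum2=228
  after byte 1 (0xA6): sum1=139, sum2=112
  after byte 2 (0x5B): sum1=230, sum2=87
  after byte 3 (0x2F): sum1=22, sum2=109
  after byte 4 (0xA3): sum1=185, sum2=39
Checksum = sum2·256 + sum1 = 39·256 + 185 = 10169 = 0x27B9.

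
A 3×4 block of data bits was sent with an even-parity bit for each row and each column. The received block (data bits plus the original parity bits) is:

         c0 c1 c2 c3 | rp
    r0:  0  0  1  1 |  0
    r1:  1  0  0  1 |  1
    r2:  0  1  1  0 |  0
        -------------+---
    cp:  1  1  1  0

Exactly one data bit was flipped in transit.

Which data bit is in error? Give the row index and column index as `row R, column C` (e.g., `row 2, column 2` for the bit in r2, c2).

Recompute each row's even parity and compare to rp:
  r0: data parity 0, sent rp 0 → ok
  r1: data parity 0, sent rp 1 → mismatch
  r2: data parity 0, sent rp 0 → ok
Recompute each column's even parity and compare to cp:
  c0: data parity 1, sent cp 1 → ok
  c1: data parity 1, sent cp 1 → ok
  c2: data parity 0, sent cp 1 → mismatch
  c3: data parity 0, sent cp 0 → ok
Exactly one row (r1) and one column (c2) fail → the flipped bit is at their intersection.

row 1, column 2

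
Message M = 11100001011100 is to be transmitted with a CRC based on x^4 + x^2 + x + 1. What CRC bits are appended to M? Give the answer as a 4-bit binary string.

1110

Append 4 zeros: 111000010111000000. Divide by 10111 (XOR where the leading bit is 1):
  pos 0: 11100 XOR 10111 = 01011
  pos 1: 10110 XOR 10111 = 00001
  pos 5: 10101 XOR 10111 = 00010
  pos 8: 10110 XOR 10111 = 00001
  pos 12: 10000 XOR 10111 = 00111
Remainder (last 4 bits) = 1110. This is the CRC / FCS.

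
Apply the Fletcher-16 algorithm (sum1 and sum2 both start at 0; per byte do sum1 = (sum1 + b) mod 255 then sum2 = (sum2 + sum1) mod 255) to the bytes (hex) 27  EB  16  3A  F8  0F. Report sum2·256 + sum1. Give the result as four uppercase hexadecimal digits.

8E6B

Running sums (mod 255):
  after byte 0 (27): sum1=39, sum2=39
  after byte 1 (EB): sum1=19, sum2=58
  after byte 2 (16): sum1=41, sum2=99
  after byte 3 (3A): sum1=99, sum2=198
  after byte 4 (F8): sum1=92, sum2=35
  after byte 5 (0F): sum1=107, sum2=142
Checksum = sum2·256 + sum1 = 142·256 + 107 = 36459 = 0x8E6B.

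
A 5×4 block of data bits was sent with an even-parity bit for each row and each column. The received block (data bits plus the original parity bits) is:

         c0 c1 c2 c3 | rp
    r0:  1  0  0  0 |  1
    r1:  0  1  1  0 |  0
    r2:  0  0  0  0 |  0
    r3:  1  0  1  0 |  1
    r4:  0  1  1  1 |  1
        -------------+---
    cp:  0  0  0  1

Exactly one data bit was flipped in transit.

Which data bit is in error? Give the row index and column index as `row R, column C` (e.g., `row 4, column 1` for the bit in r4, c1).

Recompute each row's even parity and compare to rp:
  r0: data parity 1, sent rp 1 → ok
  r1: data parity 0, sent rp 0 → ok
  r2: data parity 0, sent rp 0 → ok
  r3: data parity 0, sent rp 1 → mismatch
  r4: data parity 1, sent rp 1 → ok
Recompute each column's even parity and compare to cp:
  c0: data parity 0, sent cp 0 → ok
  c1: data parity 0, sent cp 0 → ok
  c2: data parity 1, sent cp 0 → mismatch
  c3: data parity 1, sent cp 1 → ok
Exactly one row (r3) and one column (c2) fail → the flipped bit is at their intersection.

row 3, column 2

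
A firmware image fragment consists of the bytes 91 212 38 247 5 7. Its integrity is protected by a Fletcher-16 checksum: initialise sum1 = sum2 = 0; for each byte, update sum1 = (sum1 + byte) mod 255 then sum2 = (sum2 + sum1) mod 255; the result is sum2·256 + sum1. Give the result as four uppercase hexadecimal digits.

Running sums (mod 255):
  after byte 0 (91): sum1=91, sum2=91
  after byte 1 (212): sum1=48, sum2=139
  after byte 2 (38): sum1=86, sum2=225
  after byte 3 (247): sum1=78, sum2=48
  after byte 4 (5): sum1=83, sum2=131
  after byte 5 (7): sum1=90, sum2=221
Checksum = sum2·256 + sum1 = 221·256 + 90 = 56666 = 0xDD5A.

DD5A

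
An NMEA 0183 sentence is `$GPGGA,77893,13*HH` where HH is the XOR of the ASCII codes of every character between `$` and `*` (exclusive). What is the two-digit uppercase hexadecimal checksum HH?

66

XOR the ASCII codes of the payload characters:
  'G' = 0x47 → acc = 0x47
  'P' = 0x50 → acc = 0x17
  'G' = 0x47 → acc = 0x50
  'G' = 0x47 → acc = 0x17
  'A' = 0x41 → acc = 0x56
  ',' = 0x2C → acc = 0x7A
  '7' = 0x37 → acc = 0x4D
  '7' = 0x37 → acc = 0x7A
  '8' = 0x38 → acc = 0x42
  '9' = 0x39 → acc = 0x7B
  '3' = 0x33 → acc = 0x48
  ',' = 0x2C → acc = 0x64
  '1' = 0x31 → acc = 0x55
  '3' = 0x33 → acc = 0x66
Checksum = 0x66.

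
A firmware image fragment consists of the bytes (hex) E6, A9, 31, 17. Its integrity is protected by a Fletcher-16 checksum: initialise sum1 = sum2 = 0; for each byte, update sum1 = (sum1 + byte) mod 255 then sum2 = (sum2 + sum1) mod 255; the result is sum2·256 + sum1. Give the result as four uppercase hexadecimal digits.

12D8

Running sums (mod 255):
  after byte 0 (E6): sum1=230, sum2=230
  after byte 1 (A9): sum1=144, sum2=119
  after byte 2 (31): sum1=193, sum2=57
  after byte 3 (17): sum1=216, sum2=18
Checksum = sum2·256 + sum1 = 18·256 + 216 = 4824 = 0x12D8.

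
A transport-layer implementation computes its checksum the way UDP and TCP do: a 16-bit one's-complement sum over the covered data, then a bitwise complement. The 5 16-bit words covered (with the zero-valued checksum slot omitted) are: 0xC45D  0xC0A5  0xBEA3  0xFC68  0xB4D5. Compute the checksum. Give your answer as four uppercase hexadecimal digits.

0B1A

One's-complement addition (fold any carry out of bit 15 back into bit 0):
  0xC45D + 0xC0A5 = 0x18502 → wrap carry → 0x8503
  0x8503 + 0xBEA3 = 0x143A6 → wrap carry → 0x43A7
  0x43A7 + 0xFC68 = 0x1400F → wrap carry → 0x4010
  0x4010 + 0xB4D5 = 0x0F4E5
One's-complement sum = 0xF4E5.
Checksum = ~0xF4E5 & 0xFFFF = 0x0B1A.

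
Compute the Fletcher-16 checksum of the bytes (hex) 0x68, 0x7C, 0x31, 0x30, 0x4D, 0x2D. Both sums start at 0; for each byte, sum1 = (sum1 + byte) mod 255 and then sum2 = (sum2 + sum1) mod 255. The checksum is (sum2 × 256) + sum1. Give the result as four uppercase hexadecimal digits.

Running sums (mod 255):
  after byte 0 (0x68): sum1=104, sum2=104
  after byte 1 (0x7C): sum1=228, sum2=77
  after byte 2 (0x31): sum1=22, sum2=99
  after byte 3 (0x30): sum1=70, sum2=169
  after byte 4 (0x4D): sum1=147, sum2=61
  after byte 5 (0x2D): sum1=192, sum2=253
Checksum = sum2·256 + sum1 = 253·256 + 192 = 64960 = 0xFDC0.

FDC0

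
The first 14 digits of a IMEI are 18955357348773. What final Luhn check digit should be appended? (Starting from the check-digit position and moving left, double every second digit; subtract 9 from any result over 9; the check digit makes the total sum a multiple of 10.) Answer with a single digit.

Partial digits right→left: 3 7 7 8 4 3 7 5 3 5 5 9 8 1
Double every second digit counting from the check-digit position (so the 1st, 3rd, 5th, ... of the partial from the right).
  doubled (with −9 where >9): 6 5 8 5 6 1 7 → sum 38
  kept as-is: 7 8 3 5 5 9 1 → sum 38
Total = 38 + 38 = 76.
Check digit = (10 − (76 mod 10)) mod 10 = 4.

4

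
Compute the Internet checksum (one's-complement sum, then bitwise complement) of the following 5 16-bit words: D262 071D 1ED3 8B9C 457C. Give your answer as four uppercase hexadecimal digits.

3694

One's-complement addition (fold any carry out of bit 15 back into bit 0):
  0xD262 + 0x071D = 0x0D97F
  0xD97F + 0x1ED3 = 0x0F852
  0xF852 + 0x8B9C = 0x183EE → wrap carry → 0x83EF
  0x83EF + 0x457C = 0x0C96B
One's-complement sum = 0xC96B.
Checksum = ~0xC96B & 0xFFFF = 0x3694.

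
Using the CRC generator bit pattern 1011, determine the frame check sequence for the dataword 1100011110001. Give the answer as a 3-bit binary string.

100

Append 3 zeros: 1100011110001000. Divide by 1011 (XOR where the leading bit is 1):
  pos 0: 1100 XOR 1011 = 0111
  pos 1: 1110 XOR 1011 = 0101
  pos 2: 1011 XOR 1011 = 0000
  pos 6: 1110 XOR 1011 = 0101
  pos 7: 1010 XOR 1011 = 0001
  pos 10: 1010 XOR 1011 = 0001
Remainder (last 3 bits) = 100. This is the CRC / FCS.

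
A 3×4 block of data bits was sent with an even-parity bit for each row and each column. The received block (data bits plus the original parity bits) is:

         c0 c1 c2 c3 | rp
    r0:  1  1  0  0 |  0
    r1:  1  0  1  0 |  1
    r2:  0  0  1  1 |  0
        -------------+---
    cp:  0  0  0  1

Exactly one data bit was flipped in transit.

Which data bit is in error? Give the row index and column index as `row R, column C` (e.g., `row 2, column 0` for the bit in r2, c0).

row 1, column 1

Recompute each row's even parity and compare to rp:
  r0: data parity 0, sent rp 0 → ok
  r1: data parity 0, sent rp 1 → mismatch
  r2: data parity 0, sent rp 0 → ok
Recompute each column's even parity and compare to cp:
  c0: data parity 0, sent cp 0 → ok
  c1: data parity 1, sent cp 0 → mismatch
  c2: data parity 0, sent cp 0 → ok
  c3: data parity 1, sent cp 1 → ok
Exactly one row (r1) and one column (c1) fail → the flipped bit is at their intersection.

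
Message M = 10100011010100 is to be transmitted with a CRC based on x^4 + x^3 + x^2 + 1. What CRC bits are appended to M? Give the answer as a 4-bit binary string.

Append 4 zeros: 101000110101000000. Divide by 11101 (XOR where the leading bit is 1):
  pos 0: 10100 XOR 11101 = 01001
  pos 1: 10010 XOR 11101 = 01111
  pos 2: 11111 XOR 11101 = 00010
  pos 5: 10101 XOR 11101 = 01000
  pos 6: 10000 XOR 11101 = 01101
  pos 7: 11011 XOR 11101 = 00110
  pos 9: 11000 XOR 11101 = 00101
  pos 11: 10100 XOR 11101 = 01001
  pos 12: 10010 XOR 11101 = 01111
  pos 13: 11110 XOR 11101 = 00011
Remainder (last 4 bits) = 0011. This is the CRC / FCS.

0011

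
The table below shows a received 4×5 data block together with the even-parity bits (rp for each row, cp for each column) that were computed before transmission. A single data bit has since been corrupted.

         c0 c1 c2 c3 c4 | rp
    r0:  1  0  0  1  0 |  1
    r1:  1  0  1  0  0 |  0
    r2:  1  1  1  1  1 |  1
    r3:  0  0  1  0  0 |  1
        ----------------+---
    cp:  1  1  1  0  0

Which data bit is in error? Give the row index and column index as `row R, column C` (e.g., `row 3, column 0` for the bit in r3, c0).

Recompute each row's even parity and compare to rp:
  r0: data parity 0, sent rp 1 → mismatch
  r1: data parity 0, sent rp 0 → ok
  r2: data parity 1, sent rp 1 → ok
  r3: data parity 1, sent rp 1 → ok
Recompute each column's even parity and compare to cp:
  c0: data parity 1, sent cp 1 → ok
  c1: data parity 1, sent cp 1 → ok
  c2: data parity 1, sent cp 1 → ok
  c3: data parity 0, sent cp 0 → ok
  c4: data parity 1, sent cp 0 → mismatch
Exactly one row (r0) and one column (c4) fail → the flipped bit is at their intersection.

row 0, column 4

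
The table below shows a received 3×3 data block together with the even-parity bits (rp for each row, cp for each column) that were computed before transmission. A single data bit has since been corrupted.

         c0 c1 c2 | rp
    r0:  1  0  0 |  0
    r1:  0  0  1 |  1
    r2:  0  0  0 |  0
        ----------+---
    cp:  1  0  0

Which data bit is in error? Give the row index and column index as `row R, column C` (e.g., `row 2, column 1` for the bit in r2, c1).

row 0, column 2

Recompute each row's even parity and compare to rp:
  r0: data parity 1, sent rp 0 → mismatch
  r1: data parity 1, sent rp 1 → ok
  r2: data parity 0, sent rp 0 → ok
Recompute each column's even parity and compare to cp:
  c0: data parity 1, sent cp 1 → ok
  c1: data parity 0, sent cp 0 → ok
  c2: data parity 1, sent cp 0 → mismatch
Exactly one row (r0) and one column (c2) fail → the flipped bit is at their intersection.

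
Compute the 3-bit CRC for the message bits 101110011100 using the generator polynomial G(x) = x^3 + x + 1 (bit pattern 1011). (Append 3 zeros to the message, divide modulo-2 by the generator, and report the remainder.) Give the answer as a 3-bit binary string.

Append 3 zeros: 101110011100000. Divide by 1011 (XOR where the leading bit is 1):
  pos 0: 1011 XOR 1011 = 0000
  pos 4: 1001 XOR 1011 = 0010
  pos 6: 1011 XOR 1011 = 0000
Remainder (last 3 bits) = 000. This is the CRC / FCS.

000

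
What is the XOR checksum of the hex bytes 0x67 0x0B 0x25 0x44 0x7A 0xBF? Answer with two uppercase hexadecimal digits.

XOR the bytes together:
  start with 0x67
  0x67 ⊕ 0x0B = 0x6C
  0x6C ⊕ 0x25 = 0x49
  0x49 ⊕ 0x44 = 0x0D
  0x0D ⊕ 0x7A = 0x77
  0x77 ⊕ 0xBF = 0xC8

C8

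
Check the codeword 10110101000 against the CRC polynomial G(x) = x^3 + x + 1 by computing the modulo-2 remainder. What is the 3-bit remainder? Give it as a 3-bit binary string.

100

Modulo-2 division of 10110101000 by 1011:
  pos 0: 1011 XOR 1011 = 0000
  pos 5: 1010 XOR 1011 = 0001
Remainder = 100 (nonzero — an error is detected).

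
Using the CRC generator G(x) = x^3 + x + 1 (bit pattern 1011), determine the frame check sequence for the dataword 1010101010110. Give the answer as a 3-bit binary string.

101

Append 3 zeros: 1010101010110000. Divide by 1011 (XOR where the leading bit is 1):
  pos 0: 1010 XOR 1011 = 0001
  pos 3: 1101 XOR 1011 = 0110
  pos 4: 1100 XOR 1011 = 0111
  pos 5: 1111 XOR 1011 = 0100
  pos 6: 1000 XOR 1011 = 0011
  pos 8: 1111 XOR 1011 = 0100
  pos 9: 1000 XOR 1011 = 0011
  pos 11: 1100 XOR 1011 = 0111
  pos 12: 1110 XOR 1011 = 0101
Remainder (last 3 bits) = 101. This is the CRC / FCS.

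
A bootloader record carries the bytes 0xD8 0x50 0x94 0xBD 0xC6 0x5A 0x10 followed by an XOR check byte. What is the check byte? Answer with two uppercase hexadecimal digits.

2D

XOR the bytes together:
  start with 0xD8
  0xD8 ⊕ 0x50 = 0x88
  0x88 ⊕ 0x94 = 0x1C
  0x1C ⊕ 0xBD = 0xA1
  0xA1 ⊕ 0xC6 = 0x67
  0x67 ⊕ 0x5A = 0x3D
  0x3D ⊕ 0x10 = 0x2D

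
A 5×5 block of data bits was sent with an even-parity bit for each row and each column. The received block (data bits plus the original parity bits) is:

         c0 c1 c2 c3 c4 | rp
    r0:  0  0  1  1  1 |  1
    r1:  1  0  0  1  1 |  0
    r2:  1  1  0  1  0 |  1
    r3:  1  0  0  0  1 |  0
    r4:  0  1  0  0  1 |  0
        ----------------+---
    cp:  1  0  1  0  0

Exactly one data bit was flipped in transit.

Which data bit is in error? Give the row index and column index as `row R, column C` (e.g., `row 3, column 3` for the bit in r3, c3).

row 1, column 3

Recompute each row's even parity and compare to rp:
  r0: data parity 1, sent rp 1 → ok
  r1: data parity 1, sent rp 0 → mismatch
  r2: data parity 1, sent rp 1 → ok
  r3: data parity 0, sent rp 0 → ok
  r4: data parity 0, sent rp 0 → ok
Recompute each column's even parity and compare to cp:
  c0: data parity 1, sent cp 1 → ok
  c1: data parity 0, sent cp 0 → ok
  c2: data parity 1, sent cp 1 → ok
  c3: data parity 1, sent cp 0 → mismatch
  c4: data parity 0, sent cp 0 → ok
Exactly one row (r1) and one column (c3) fail → the flipped bit is at their intersection.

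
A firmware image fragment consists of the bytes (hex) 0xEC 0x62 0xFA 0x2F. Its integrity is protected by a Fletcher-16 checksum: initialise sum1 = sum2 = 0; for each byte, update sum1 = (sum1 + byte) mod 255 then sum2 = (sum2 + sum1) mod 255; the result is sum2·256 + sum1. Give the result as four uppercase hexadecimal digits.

0079

Running sums (mod 255):
  after byte 0 (0xEC): sum1=236, sum2=236
  after byte 1 (0x62): sum1=79, sum2=60
  after byte 2 (0xFA): sum1=74, sum2=134
  after byte 3 (0x2F): sum1=121, sum2=0
Checksum = sum2·256 + sum1 = 0·256 + 121 = 121 = 0x0079.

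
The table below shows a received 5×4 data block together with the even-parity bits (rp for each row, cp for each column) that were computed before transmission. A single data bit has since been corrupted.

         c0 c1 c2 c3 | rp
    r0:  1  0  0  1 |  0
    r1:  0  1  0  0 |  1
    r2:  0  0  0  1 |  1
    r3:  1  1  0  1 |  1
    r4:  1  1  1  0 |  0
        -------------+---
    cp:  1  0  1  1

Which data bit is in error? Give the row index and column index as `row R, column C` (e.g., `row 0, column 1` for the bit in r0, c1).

Recompute each row's even parity and compare to rp:
  r0: data parity 0, sent rp 0 → ok
  r1: data parity 1, sent rp 1 → ok
  r2: data parity 1, sent rp 1 → ok
  r3: data parity 1, sent rp 1 → ok
  r4: data parity 1, sent rp 0 → mismatch
Recompute each column's even parity and compare to cp:
  c0: data parity 1, sent cp 1 → ok
  c1: data parity 1, sent cp 0 → mismatch
  c2: data parity 1, sent cp 1 → ok
  c3: data parity 1, sent cp 1 → ok
Exactly one row (r4) and one column (c1) fail → the flipped bit is at their intersection.

row 4, column 1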